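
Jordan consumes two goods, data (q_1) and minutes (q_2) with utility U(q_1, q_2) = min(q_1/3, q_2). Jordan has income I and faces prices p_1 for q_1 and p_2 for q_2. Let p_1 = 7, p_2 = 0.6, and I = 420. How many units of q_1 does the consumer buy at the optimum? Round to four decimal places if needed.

Leontief preferences: the optimum is at the kink where q_1/3 = q_2/1, i.e. q_2 = (1/3)·q_1.
Budget: p_1·q_1 + p_2·(1/3)·q_1 = I, so (3·p_1 + p_2)·q_1 = 3·I.
Demand: q_1*(p_1,p_2,I) = 3·I/(3·p_1 + p_2), q_2* = I/(3·p_1 + p_2).
Here 3·7 + 0.6 = 21.6, giving q_1* = 58.3333.

q_1* = 58.3333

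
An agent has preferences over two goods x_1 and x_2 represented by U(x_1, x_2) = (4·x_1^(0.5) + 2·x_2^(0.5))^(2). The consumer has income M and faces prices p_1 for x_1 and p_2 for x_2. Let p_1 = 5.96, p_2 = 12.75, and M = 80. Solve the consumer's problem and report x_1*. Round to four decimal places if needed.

Substitute x_2 = (x_2/x_1)·x_1 into the budget: x_1* = M/(p_1 + p_2·(x_2/x_1)).
Numerically x_2/x_1 = 0.054628, so x_1* = 80/(5.96 + 12.75·0.054628) = 12.0183.

x_1* = 12.0183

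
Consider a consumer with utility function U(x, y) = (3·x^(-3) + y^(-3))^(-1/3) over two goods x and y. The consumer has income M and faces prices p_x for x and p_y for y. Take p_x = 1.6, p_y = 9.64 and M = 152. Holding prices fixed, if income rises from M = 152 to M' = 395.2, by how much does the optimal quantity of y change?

Δy* = 18.7958

From the CES first-order condition, 3·(y/x)^(4) = p_x/p_y.
Hence y/x = ((1/3)·p_x/p_y)^(1/(4)), i.e. raised to the 0.25 power.
Substitute y = (y/x)·x into the budget: x* = M/(p_x + p_y·(y/x)).
Numerically y/x = 0.484987, so x* = 152/(1.6 + 9.64·0.484987) = 24.222 and y* = 0.484987·24.222 = 11.7474.
At M' = 395.2: y* = 30.5432. Change: 30.5432 − 11.7474 = 18.7958.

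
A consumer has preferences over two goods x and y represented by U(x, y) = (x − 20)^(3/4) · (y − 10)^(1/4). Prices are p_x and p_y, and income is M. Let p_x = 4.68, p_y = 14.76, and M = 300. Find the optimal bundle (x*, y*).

x* = 29.4231, y* = 10.9959

Let x' = x−20, y' = y−10. MRS = 3·y'/x' = p_x/p_y.
Substituting into the budget: x* = 20 + 0.75·(M − 20·p_x − 10·p_y)/p_x, and y* = 10 + 0.25·(…)/p_y.
Discretionary income = 300 − 20·4.68 − 10·14.76 = 58.8; x* = 20 + 0.75·58.8/4.68 = 29.4231; y* = 10 + 0.25·58.8/14.76 = 10.9959.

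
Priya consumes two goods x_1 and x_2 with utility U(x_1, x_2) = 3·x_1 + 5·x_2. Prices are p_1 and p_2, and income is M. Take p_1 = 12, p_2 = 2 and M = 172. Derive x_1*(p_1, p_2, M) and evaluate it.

x_1* = 0

Perfect substitutes: compare marginal utility per dollar. 3/p_1 vs 5/p_2 → 0.25 vs 2.5.
x_2 gives more utility per dollar, so spend all income on x_2: x_2* = M/p_2, x_1* = 0.
Numerically: x_1* = 0, x_2* = 86.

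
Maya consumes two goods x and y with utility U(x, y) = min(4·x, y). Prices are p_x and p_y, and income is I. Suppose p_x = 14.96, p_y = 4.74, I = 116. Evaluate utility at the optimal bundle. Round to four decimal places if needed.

V = 13.6792

Leontief preferences: the optimum is at the kink where x/1 = y/4, i.e. y = 4·x.
Budget: p_x·x + p_y·4·x = I, so (p_x + 4·p_y)·x = I.
Demand: x*(p_x,p_y,I) = I/(p_x + 4·p_y), y* = 4·I/(p_x + 4·p_y).
Here 14.96 + 4·4.74 = 33.92, giving x* = 3.4198 and y* = 13.6792.
Utility at the optimum: U(3.4198, 13.6792) = 13.6792.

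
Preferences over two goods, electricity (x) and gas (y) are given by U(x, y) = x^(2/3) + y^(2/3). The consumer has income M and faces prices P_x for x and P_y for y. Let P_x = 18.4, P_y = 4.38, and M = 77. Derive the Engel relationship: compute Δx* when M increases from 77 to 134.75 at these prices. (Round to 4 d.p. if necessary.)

Δx* = 0.1683

MU_x ∝ x^(-1/3), MU_y ∝ y^(-1/3), so MRS = (y/x)^(1/3) = P_x/P_y.
Hence y/x = (P_x/P_y)^(1/(1/3)), i.e. raised to the 3 power.
With the ratio pinned down, the budget gives x* = M/(P_x + P_y·(y/x)) and y* = (y/x)·x*.
Numerically y/x = 74.136339, so x* = 77/(18.4 + 4.38·74.136339) = 0.2244.
At M' = 134.75: x* = 0.3927. Change: 0.3927 − 0.2244 = 0.1683.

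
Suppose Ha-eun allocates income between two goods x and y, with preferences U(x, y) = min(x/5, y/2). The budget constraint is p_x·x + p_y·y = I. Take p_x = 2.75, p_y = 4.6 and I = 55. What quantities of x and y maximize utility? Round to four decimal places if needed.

x* = 11.9826, y* = 4.793

Demand: x*(p_x,p_y,I) = 5·I/(5·p_x + 2·p_y), y* = 2·I/(5·p_x + 2·p_y).
Here 5·2.75 + 2·4.6 = 22.95, giving x* = 11.9826 and y* = 4.793.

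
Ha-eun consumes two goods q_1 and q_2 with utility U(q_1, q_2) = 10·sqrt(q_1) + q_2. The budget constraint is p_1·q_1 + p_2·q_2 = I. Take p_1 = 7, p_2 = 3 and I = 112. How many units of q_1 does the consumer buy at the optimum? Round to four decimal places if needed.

Set MRS = p_1/p_2: 5·q_1^(−1/2) = p_1/p_2.
Solve: √q_1 = 5·p_2/p_1, so q_1*(p_1,p_2) = (5·p_2/p_1)², and q_2* = (I − p_1·q_1*)/p_2.
Plugging in: q_1* = (5·3/7)² = 4.5918.

q_1* = 4.5918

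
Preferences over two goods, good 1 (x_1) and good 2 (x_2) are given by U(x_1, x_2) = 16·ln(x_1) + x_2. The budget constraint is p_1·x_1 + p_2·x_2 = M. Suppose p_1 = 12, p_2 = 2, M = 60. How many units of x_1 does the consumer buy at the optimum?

x_1* = 2.6667

MU_x_1 = 16/x_1, MU_x_2 = 1. Tangency: 16/x_1 = p_1/p_2.
So x_1*(p_1,p_2) = 16·p_2/p_1, independent of income; and x_2* = (M − 16·p_2)/p_2.
At the given prices: x_1* = 16·2/12 = 2.6667.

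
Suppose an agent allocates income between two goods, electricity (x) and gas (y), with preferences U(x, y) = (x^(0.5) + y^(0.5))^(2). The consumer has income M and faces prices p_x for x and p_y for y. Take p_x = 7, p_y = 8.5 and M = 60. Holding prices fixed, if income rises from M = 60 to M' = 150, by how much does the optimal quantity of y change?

MU_x ∝ x^(-0.5), MU_y ∝ y^(-0.5), so MRS = (y/x)^(0.5) = p_x/p_y.
Hence y/x = (p_x/p_y)^(1/(0.5)), i.e. raised to the 2 power.
Substitute y = (y/x)·x into the budget: x* = M/(p_x + p_y·(y/x)).
Numerically y/x = 0.678201, so x* = 60/(7 + 8.5·0.678201) = 4.7005 and y* = 0.678201·4.7005 = 3.1879.
At M' = 150: y* = 7.9696. Change: 7.9696 − 3.1879 = 4.7818.

Δy* = 4.7818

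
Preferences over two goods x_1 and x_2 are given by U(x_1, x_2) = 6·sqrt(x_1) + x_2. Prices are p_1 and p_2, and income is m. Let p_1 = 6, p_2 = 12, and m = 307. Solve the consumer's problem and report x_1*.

x_1* = 36

Thus x_1* = (3·p_2/p_1)² — independent of m — with the rest of income spent on x_2.
Plugging in: x_1* = (3·12/6)² = 36.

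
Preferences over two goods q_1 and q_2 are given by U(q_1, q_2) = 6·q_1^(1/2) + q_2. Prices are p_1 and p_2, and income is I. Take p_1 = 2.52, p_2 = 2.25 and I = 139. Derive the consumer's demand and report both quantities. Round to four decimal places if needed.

q_1* = 7.1747, q_2* = 53.7421

MU_q_1 = 3/√q_1, MU_q_2 = 1. Tangency: 3/√q_1 = p_1/p_2.
Thus q_1* = (3·p_2/p_1)² — independent of I — with the rest of income spent on q_2.
Plugging in: q_1* = (3·2.25/2.52)² = 7.1747, q_2* = 53.7421.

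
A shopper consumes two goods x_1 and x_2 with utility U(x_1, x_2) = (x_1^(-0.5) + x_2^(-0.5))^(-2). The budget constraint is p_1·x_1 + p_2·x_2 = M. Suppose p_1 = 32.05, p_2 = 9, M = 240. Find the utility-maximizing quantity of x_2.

MU_x_1 ∝ x_1^(-1.5), MU_x_2 ∝ x_2^(-1.5), so MRS = (x_2/x_1)^(1.5) = p_1/p_2.
Hence x_2/x_1 = (p_1/p_2)^(1/(1.5)), i.e. raised to the 2/3 power.
With the ratio pinned down, the budget gives x_1* = M/(p_1 + p_2·(x_2/x_1)) and x_2* = (x_2/x_1)·x_1*.
Numerically x_2/x_1 = 2.331974, so x_1* = 240/(32.05 + 9·2.331974) = 4.5251 and x_2* = 2.331974·4.5251 = 10.5524.

x_2* = 10.5524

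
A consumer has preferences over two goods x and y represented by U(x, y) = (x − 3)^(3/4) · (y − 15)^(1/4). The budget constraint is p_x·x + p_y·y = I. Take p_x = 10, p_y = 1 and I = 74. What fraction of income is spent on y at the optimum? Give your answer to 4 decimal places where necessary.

This is Cobb-Douglas in (x−3, y−15): tangency gives 0.75·p_y·(y−15) = 0.25·p_x·(x−3).
Substituting into the budget: x* = 3 + 0.75·(I − 3·p_x − 15·p_y)/p_x, and y* = 15 + 0.25·(…)/p_y.
Discretionary income = 74 − 3·10 − 15·1 = 29; x* = 3 + 0.75·29/10 = 5.175; y* = 15 + 0.25·29/1 = 22.25.
Expenditure on y: 1·22.25 = 22.25; share = 0.3007.

share on y = 0.3007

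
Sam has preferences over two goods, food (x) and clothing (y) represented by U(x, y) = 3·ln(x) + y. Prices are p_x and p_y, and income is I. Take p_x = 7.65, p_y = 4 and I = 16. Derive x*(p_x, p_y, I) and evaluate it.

x* = 1.5686

Set MRS = p_x/p_y: (3/x)/1 = p_x/p_y.
So x*(p_x,p_y) = 3·p_y/p_x, independent of income; and y* = (I − 3·p_y)/p_y.
At the given prices: x* = 3·4/7.65 = 1.5686.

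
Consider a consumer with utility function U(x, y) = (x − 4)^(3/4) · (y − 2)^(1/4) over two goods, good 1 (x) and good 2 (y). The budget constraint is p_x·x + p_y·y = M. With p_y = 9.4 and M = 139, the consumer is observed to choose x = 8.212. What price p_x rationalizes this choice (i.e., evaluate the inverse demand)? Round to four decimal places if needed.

Let x' = x−4, y' = y−2. MRS = 3·y'/x' = p_x/p_y.
Substituting into the budget: x* = 4 + 0.75·(M − 4·p_x − 2·p_y)/p_x, and y* = 2 + 0.25·(…)/p_y.
Set x* = 8.212 in the demand function and solve for p_x: p_x = 12.5.

p_x = 12.5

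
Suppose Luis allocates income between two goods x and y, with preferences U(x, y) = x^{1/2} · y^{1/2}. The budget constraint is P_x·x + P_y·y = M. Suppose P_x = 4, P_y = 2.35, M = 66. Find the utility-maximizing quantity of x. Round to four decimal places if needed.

Tangency: MRS = y/x = P_x/P_y.
Rearranging, P_y·y = P_x·x. Substituting into the budget gives P_x·x·(1 + 1) = M.
Demand: x*(P_x,P_y,M) = 0.5·M/P_x and y* = 0.5·M/P_y.
At P_x=4, P_y=2.35, M=66: x* = 0.5·66/4 = 8.25.

x* = 8.25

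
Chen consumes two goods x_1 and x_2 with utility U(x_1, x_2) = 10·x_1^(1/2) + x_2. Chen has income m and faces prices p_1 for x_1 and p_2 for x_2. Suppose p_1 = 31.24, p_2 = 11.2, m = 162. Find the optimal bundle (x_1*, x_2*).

x_1* = 3.2133, x_2* = 5.5014

MU_x_1 = 5/√x_1, MU_x_2 = 1. Tangency: 5/√x_1 = p_1/p_2.
Thus x_1* = (5·p_2/p_1)² — independent of m — with the rest of income spent on x_2.
Plugging in: x_1* = (5·11.2/31.24)² = 3.2133, x_2* = 5.5014.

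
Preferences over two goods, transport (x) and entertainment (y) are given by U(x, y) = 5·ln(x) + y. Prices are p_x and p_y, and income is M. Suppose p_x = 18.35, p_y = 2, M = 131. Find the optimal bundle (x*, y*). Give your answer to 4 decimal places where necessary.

MU_x = 5/x, MU_y = 1. Tangency: 5/x = p_x/p_y.
So x*(p_x,p_y) = 5·p_y/p_x, independent of income; and y* = (M − 5·p_y)/p_y.
At the given prices: x* = 5·2/18.35 = 0.545, and y* = 60.5.

x* = 0.545, y* = 60.5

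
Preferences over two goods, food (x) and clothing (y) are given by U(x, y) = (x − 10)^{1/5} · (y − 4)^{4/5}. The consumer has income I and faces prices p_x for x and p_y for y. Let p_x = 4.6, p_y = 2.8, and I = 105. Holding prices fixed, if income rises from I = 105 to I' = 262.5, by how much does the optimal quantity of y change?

Δy* = 45

This is Cobb-Douglas in (x−10, y−4): tangency gives 0.2·p_y·(y−4) = 0.8·p_x·(x−10).
After buying the subsistence bundle (10, 4), a share 0.2 of the remaining income goes to x: x* = 10 + 0.2·(I − 10p_x − 4p_y)/p_x.
Discretionary income = 105 − 10·4.6 − 4·2.8 = 47.8; y* = 4 + 0.8·47.8/2.8 = 17.6571.
At I' = 262.5: y* = 62.6571. Change: 62.6571 − 17.6571 = 45.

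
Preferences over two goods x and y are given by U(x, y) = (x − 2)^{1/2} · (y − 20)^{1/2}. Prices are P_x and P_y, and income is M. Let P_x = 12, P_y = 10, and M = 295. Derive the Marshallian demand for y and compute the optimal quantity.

This is Cobb-Douglas in (x−2, y−20): tangency gives 0.5·P_y·(y−20) = 0.5·P_x·(x−2).
After buying the subsistence bundle (2, 20), a share 0.5 of the remaining income goes to x: x* = 2 + 0.5·(M − 2P_x − 20P_y)/P_x.
Discretionary income = 295 − 2·12 − 20·10 = 71; y* = 20 + 0.5·71/10 = 23.55.

y* = 23.55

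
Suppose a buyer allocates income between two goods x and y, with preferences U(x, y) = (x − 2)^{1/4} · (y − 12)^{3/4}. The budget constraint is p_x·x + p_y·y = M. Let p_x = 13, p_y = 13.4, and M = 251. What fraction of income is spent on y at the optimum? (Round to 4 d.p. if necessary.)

Let x' = x−2, y' = y−12. MRS = (1/3)·y'/x' = p_x/p_y.
After buying the subsistence bundle (2, 12), a share 0.25 of the remaining income goes to x: x* = 2 + 0.25·(M − 2p_x − 12p_y)/p_x.
Discretionary income = 251 − 2·13 − 12·13.4 = 64.2; x* = 2 + 0.25·64.2/13 = 3.2346; y* = 12 + 0.75·64.2/13.4 = 15.5933.
Expenditure on y: 13.4·15.5933 = 208.95; share = 0.8325.

share on y = 0.8325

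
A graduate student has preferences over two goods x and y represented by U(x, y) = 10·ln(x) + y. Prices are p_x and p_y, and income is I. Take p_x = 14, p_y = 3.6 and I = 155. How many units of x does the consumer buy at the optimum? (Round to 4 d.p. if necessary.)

x* = 2.5714

Set MRS = p_x/p_y: (10/x)/1 = p_x/p_y.
So x*(p_x,p_y) = 10·p_y/p_x, independent of income; and y* = (I − 10·p_y)/p_y.
At the given prices: x* = 10·3.6/14 = 2.5714.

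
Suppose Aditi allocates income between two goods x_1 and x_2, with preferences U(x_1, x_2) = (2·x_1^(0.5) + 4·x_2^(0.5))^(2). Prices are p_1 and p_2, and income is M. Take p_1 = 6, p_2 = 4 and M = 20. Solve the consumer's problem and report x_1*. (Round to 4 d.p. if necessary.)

MU_x_1 ∝ 2·x_1^(-0.5), MU_x_2 ∝ 4·x_2^(-0.5), so MRS = (1/2)·(x_2/x_1)^(0.5) = p_1/p_2.
Hence x_2/x_1 = (2·p_1/p_2)^(1/(0.5)), i.e. raised to the 2 power.
Substitute x_2 = (x_2/x_1)·x_1 into the budget: x_1* = M/(p_1 + p_2·(x_2/x_1)).
Numerically x_2/x_1 = 9, so x_1* = 20/(6 + 4·9) = 0.4762.

x_1* = 0.4762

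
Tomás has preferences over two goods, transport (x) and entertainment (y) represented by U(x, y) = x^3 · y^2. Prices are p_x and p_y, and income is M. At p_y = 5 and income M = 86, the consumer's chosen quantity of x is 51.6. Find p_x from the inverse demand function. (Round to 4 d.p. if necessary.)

p_x = 1

Tangency: MRS = (3/2)·y/x = p_x/p_y.
So 3·p_y·y = 2·p_x·x; combined with the budget, a share 0.6 of income goes to x.
Demand: x*(p_x,p_y,M) = 0.6·M/p_x and y* = 0.4·M/p_y.
Set x* = 51.6 in the demand function and solve for p_x: p_x = 1.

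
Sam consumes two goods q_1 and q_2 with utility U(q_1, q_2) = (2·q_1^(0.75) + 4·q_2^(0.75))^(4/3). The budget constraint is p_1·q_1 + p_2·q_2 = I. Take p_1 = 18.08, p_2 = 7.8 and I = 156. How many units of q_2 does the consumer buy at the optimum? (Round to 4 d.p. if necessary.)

q_2* = 19.9001

MU_q_1 ∝ 2·q_1^(-0.25), MU_q_2 ∝ 4·q_2^(-0.25), so MRS = (1/2)·(q_2/q_1)^(0.25) = p_1/p_2.
Hence q_2/q_1 = (2·p_1/p_2)^(1/(0.25)), i.e. raised to the 4 power.
Substitute q_2 = (q_2/q_1)·q_1 into the budget: q_1* = I/(p_1 + p_2·(q_2/q_1)).
Numerically q_2/q_1 = 461.886508, so q_1* = 156/(18.08 + 7.8·461.886508) = 0.0431 and q_2* = 461.886508·0.0431 = 19.9001.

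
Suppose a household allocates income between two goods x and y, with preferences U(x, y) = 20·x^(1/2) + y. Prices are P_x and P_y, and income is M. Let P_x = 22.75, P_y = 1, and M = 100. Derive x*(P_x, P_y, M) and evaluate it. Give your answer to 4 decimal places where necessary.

x* = 0.1932

MU_x = 10/√x, MU_y = 1. Tangency: 10/√x = P_x/P_y.
Thus x* = (10·P_y/P_x)² — independent of M — with the rest of income spent on y.
Plugging in: x* = (10·1/22.75)² = 0.1932.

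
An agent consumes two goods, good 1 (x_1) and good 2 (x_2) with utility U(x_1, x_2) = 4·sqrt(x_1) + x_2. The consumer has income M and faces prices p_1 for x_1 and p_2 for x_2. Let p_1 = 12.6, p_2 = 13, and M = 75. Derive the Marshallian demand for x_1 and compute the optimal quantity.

Utility is quasi-linear in x_2; the FOC for x_1 is 2/√x_1 = p_1/p_2.
Solve: √x_1 = 2·p_2/p_1, so x_1*(p_1,p_2) = (2·p_2/p_1)², and x_2* = (M − p_1·x_1*)/p_2.
Plugging in: x_1* = (2·13/12.6)² = 4.258.

x_1* = 4.258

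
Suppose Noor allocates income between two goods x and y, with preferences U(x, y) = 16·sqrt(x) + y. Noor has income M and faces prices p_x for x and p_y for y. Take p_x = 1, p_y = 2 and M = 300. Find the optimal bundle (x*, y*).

x* = 256, y* = 22

MU_x = 8/√x, MU_y = 1. Tangency: 8/√x = p_x/p_y.
Solve: √x = 8·p_y/p_x, so x*(p_x,p_y) = (8·p_y/p_x)², and y* = (M − p_x·x*)/p_y.
Plugging in: x* = (8·2/1)² = 256, y* = 22.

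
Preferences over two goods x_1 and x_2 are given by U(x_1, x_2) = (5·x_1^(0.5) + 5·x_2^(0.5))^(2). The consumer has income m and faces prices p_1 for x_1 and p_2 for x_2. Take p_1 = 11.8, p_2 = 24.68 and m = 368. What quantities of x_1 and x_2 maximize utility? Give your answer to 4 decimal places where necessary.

x_1* = 21.0987, x_2* = 4.8231

Numerically x_2/x_1 = 0.228599, so x_1* = 368/(11.8 + 24.68·0.228599) = 21.0987 and x_2* = 0.228599·21.0987 = 4.8231.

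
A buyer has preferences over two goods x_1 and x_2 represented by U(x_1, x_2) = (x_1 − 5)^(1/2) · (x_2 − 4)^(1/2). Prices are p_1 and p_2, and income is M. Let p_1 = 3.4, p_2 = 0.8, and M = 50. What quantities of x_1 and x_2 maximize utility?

x_1* = 9.3824, x_2* = 22.625

This is Cobb-Douglas in (x_1−5, x_2−4): tangency gives 0.5·p_2·(x_2−4) = 0.5·p_1·(x_1−5).
After buying the subsistence bundle (5, 4), a share 0.5 of the remaining income goes to x_1: x_1* = 5 + 0.5·(M − 5p_1 − 4p_2)/p_1.
Discretionary income = 50 − 5·3.4 − 4·0.8 = 29.8; x_1* = 5 + 0.5·29.8/3.4 = 9.3824; x_2* = 4 + 0.5·29.8/0.8 = 22.625.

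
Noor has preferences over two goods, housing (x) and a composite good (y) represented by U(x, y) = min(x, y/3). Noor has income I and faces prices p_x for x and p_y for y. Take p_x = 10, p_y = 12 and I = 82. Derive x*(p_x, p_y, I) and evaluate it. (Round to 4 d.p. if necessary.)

x* = 1.7826

Leontief preferences: the optimum is at the kink where x/1 = y/3, i.e. y = 3·x.
Budget: p_x·x + p_y·3·x = I, so (p_x + 3·p_y)·x = I.
Demand: x*(p_x,p_y,I) = I/(p_x + 3·p_y), y* = 3·I/(p_x + 3·p_y).
Here 10 + 3·12 = 46, giving x* = 1.7826.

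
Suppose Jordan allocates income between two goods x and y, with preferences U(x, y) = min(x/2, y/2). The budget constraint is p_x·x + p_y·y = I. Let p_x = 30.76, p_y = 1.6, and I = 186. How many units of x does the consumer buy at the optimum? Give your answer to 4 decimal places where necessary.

x* = 5.7478

Leontief preferences: the optimum is at the kink where x/2 = y/2, i.e. y = x.
Budget: p_x·x + p_y·x = I, so (2·p_x + 2·p_y)·x = 2·I.
Demand: x*(p_x,p_y,I) = 2·I/(2·p_x + 2·p_y), y* = 2·I/(2·p_x + 2·p_y).
Here 2·30.76 + 2·1.6 = 64.72, giving x* = 5.7478.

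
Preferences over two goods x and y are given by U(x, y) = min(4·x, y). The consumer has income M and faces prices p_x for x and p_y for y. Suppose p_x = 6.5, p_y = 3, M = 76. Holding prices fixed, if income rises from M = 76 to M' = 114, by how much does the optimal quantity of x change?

Δx* = 2.0541

Here 6.5 + 4·3 = 18.5, giving x* = 4.1081.
At M' = 114: x* = 6.1622. Change: 6.1622 − 4.1081 = 2.0541.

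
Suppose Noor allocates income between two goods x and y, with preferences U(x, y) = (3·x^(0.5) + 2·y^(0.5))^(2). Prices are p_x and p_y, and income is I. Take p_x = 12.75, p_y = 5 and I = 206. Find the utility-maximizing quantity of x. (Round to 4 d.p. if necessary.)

From the CES first-order condition, (3/2)·(y/x)^(0.5) = p_x/p_y.
Solve for the ratio: y/x = [(2/3)·p_x/p_y]^(2).
Substitute y = (y/x)·x into the budget: x* = I/(p_x + p_y·(y/x)).
Numerically y/x = 2.89, so x* = 206/(12.75 + 5·2.89) = 7.5735.

x* = 7.5735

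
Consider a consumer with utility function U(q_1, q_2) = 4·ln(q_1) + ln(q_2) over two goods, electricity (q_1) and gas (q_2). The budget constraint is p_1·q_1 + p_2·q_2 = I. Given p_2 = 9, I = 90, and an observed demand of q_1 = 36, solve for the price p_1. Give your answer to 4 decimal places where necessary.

MU_q_1/MU_q_2 = (4·q_2)/(q_1); tangency sets this equal to p_1/p_2.
So 4·p_2·q_2 = p_1·q_1; combined with the budget, a share 0.8 of income goes to q_1.
Demand: q_1*(p_1,p_2,I) = 0.8·I/p_1 and q_2* = 0.2·I/p_2.
Set q_1* = 36 in the demand function and solve for p_1: p_1 = 2.

p_1 = 2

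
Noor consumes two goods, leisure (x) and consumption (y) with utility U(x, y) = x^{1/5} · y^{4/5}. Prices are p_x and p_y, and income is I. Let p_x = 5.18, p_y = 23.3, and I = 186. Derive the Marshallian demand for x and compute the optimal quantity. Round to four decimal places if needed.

x* = 7.1815

MU_x/MU_y = (0.2·y)/(0.8·x); tangency sets this equal to p_x/p_y.
Rearranging, p_y·y = 4·p_x·x. Substituting into the budget gives p_x·x·(1 + 4) = I.
Demand: x*(p_x,p_y,I) = 0.2·I/p_x and y* = 0.8·I/p_y.
At p_x=5.18, p_y=23.3, I=186: x* = 0.2·186/5.18 = 7.1815.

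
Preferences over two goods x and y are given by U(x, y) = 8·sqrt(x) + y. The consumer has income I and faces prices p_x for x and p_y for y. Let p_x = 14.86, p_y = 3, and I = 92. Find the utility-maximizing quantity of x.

MU_x = 4/√x, MU_y = 1. Tangency: 4/√x = p_x/p_y.
Solve: √x = 4·p_y/p_x, so x*(p_x,p_y) = (4·p_y/p_x)², and y* = (I − p_x·x*)/p_y.
Plugging in: x* = (4·3/14.86)² = 0.6521.

x* = 0.6521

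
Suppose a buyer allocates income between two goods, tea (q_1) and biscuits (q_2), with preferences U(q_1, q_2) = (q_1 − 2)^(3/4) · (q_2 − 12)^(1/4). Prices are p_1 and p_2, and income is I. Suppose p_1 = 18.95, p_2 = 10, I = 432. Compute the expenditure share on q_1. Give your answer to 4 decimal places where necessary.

After buying the subsistence bundle (2, 12), a share 0.75 of the remaining income goes to q_1: q_1* = 2 + 0.75·(I − 2p_1 − 12p_2)/p_1.
Discretionary income = 432 − 2·18.95 − 12·10 = 274.1; q_1* = 2 + 0.75·274.1/18.95 = 12.8483; q_2* = 12 + 0.25·274.1/10 = 18.8525.
Expenditure on q_1: 18.95·12.8483 = 243.475; share = 0.5636.

share on q_1 = 0.5636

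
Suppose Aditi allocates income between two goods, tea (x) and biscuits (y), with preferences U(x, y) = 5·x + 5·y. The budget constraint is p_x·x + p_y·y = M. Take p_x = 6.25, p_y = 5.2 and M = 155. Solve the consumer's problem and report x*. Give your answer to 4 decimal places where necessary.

Linear utility — the consumer picks whichever good has higher MU/price: 5/6.25 = 0.8 vs 5/5.2 = 0.9615.
y gives more utility per dollar, so spend all income on y: y* = M/p_y, x* = 0.
Numerically: x* = 0, y* = 29.8077.

x* = 0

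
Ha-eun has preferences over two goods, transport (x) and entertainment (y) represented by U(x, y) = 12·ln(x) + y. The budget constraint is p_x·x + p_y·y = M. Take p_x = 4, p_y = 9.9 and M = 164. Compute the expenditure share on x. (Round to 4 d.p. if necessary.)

share on x = 0.7244

At the given prices: x* = 12·9.9/4 = 29.7, and y* = 4.5657.
Expenditure on x: 4·29.7 = 118.8; share = 0.7244.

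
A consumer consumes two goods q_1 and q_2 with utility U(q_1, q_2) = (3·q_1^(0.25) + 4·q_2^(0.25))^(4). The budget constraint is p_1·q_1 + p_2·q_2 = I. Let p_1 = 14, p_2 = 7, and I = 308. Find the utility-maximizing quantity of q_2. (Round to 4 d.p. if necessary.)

q_2* = 28.5558

MRS = MU_q_1/MU_q_2 = (3/4)·(q_2/q_1)^(0.75). Set equal to p_1/p_2.
Hence q_2/q_1 = ((4/3)·p_1/p_2)^(1/(0.75)), i.e. raised to the 4/3 power.
With the ratio pinned down, the budget gives q_1* = I/(p_1 + p_2·(q_2/q_1)) and q_2* = (q_2/q_1)·q_1*.
Numerically q_2/q_1 = 3.697927, so q_1* = 308/(14 + 7·3.697927) = 7.7221 and q_2* = 3.697927·7.7221 = 28.5558.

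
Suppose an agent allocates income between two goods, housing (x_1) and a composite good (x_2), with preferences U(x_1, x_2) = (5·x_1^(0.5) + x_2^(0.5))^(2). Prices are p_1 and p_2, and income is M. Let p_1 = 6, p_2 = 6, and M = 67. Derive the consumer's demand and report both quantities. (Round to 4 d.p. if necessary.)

From the CES first-order condition, 5·(x_2/x_1)^(0.5) = p_1/p_2.
Hence x_2/x_1 = ((1/5)·p_1/p_2)^(1/(0.5)), i.e. raised to the 2 power.
Substitute x_2 = (x_2/x_1)·x_1 into the budget: x_1* = M/(p_1 + p_2·(x_2/x_1)).
Numerically x_2/x_1 = 0.04, so x_1* = 67/(6 + 6·0.04) = 10.7372 and x_2* = 0.04·10.7372 = 0.4295.

x_1* = 10.7372, x_2* = 0.4295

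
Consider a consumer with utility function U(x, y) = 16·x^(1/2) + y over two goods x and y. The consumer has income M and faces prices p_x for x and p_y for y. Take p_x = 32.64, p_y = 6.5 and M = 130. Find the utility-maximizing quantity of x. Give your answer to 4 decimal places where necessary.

x* = 2.5381

Solve: √x = 8·p_y/p_x, so x*(p_x,p_y) = (8·p_y/p_x)², and y* = (M − p_x·x*)/p_y.
Plugging in: x* = (8·6.5/32.64)² = 2.5381.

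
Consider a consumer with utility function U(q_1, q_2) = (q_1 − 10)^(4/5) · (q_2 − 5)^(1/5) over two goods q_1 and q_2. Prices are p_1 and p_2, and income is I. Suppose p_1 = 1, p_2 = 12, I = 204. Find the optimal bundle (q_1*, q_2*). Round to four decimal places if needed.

q_1* = 117.2, q_2* = 7.2333

Discretionary income = 204 − 10·1 − 5·12 = 134; q_1* = 10 + 0.8·134/1 = 117.2; q_2* = 5 + 0.2·134/12 = 7.2333.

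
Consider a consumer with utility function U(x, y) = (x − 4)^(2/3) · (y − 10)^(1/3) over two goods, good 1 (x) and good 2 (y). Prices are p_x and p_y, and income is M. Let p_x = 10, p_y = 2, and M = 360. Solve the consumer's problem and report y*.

Substituting into the budget: x* = 4 + 2/3·(M − 4·p_x − 10·p_y)/p_x, and y* = 10 + 1/3·(…)/p_y.
Discretionary income = 360 − 4·10 − 10·2 = 300; y* = 10 + 1/3·300/2 = 60.

y* = 60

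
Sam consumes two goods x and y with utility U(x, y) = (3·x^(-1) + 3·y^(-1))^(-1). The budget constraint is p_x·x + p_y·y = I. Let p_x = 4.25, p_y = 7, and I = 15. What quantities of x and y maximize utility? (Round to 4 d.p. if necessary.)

MU_x ∝ 3·x^(-2), MU_y ∝ 3·y^(-2), so MRS = (y/x)^(2) = p_x/p_y.
Solve for the ratio: y/x = [p_x/p_y]^(0.5).
Substitute y = (y/x)·x into the budget: x* = I/(p_x + p_y·(y/x)).
Numerically y/x = 0.779194, so x* = 15/(4.25 + 7·0.779194) = 1.5457 and y* = 0.779194·1.5457 = 1.2044.

x* = 1.5457, y* = 1.2044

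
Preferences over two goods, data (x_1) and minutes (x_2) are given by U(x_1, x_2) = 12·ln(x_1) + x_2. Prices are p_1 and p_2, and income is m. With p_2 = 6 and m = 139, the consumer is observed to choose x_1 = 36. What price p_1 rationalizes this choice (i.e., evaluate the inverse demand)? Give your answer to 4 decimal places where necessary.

MU_x_1 = 12/x_1, MU_x_2 = 1. Tangency: 12/x_1 = p_1/p_2.
So x_1*(p_1,p_2) = 12·p_2/p_1, independent of income; and x_2* = (m − 12·p_2)/p_2.
Set x_1* = 36 in the demand function and solve for p_1: p_1 = 2.

p_1 = 2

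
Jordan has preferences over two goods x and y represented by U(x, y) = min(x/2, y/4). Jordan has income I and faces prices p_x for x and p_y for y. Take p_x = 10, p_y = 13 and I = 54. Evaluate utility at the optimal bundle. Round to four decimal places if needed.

Leontief preferences: the optimum is at the kink where x/2 = y/4, i.e. y = 2·x.
Budget: p_x·x + p_y·2·x = I, so (2·p_x + 4·p_y)·x = 2·I.
Demand: x*(p_x,p_y,I) = 2·I/(2·p_x + 4·p_y), y* = 4·I/(2·p_x + 4·p_y).
Here 2·10 + 4·13 = 72, giving x* = 1.5 and y* = 3.
Utility at the optimum: U(1.5, 3) = 0.75.

V = 0.75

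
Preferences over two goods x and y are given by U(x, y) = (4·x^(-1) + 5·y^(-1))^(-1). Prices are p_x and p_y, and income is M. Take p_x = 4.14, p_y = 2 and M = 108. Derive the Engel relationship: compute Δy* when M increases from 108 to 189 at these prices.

MRS = MU_x/MU_y = (4/5)·(y/x)^(2). Set equal to p_x/p_y.
Hence y/x = ((5/4)·p_x/p_y)^(1/(2)), i.e. raised to the 0.5 power.
With the ratio pinned down, the budget gives x* = M/(p_x + p_y·(y/x)) and y* = (y/x)·x*.
Numerically y/x = 1.608571, so x* = 108/(4.14 + 2·1.608571) = 14.6796 and y* = 1.608571·14.6796 = 23.6132.
At M' = 189: y* = 41.3231. Change: 41.3231 − 23.6132 = 17.7099.

Δy* = 17.7099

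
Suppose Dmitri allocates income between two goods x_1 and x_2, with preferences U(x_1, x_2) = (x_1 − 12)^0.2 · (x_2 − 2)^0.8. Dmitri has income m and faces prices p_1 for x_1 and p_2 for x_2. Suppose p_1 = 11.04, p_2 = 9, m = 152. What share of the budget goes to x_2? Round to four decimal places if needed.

share on x_2 = 0.1264

This is Cobb-Douglas in (x_1−12, x_2−2): tangency gives 0.2·p_2·(x_2−2) = 0.8·p_1·(x_1−12).
Substituting into the budget: x_1* = 12 + 0.2·(m − 12·p_1 − 2·p_2)/p_1, and x_2* = 2 + 0.8·(…)/p_2.
Discretionary income = 152 − 12·11.04 − 2·9 = 1.52; x_1* = 12 + 0.2·1.52/11.04 = 12.0275; x_2* = 2 + 0.8·1.52/9 = 2.1351.
Expenditure on x_2: 9·2.1351 = 19.216; share = 0.1264.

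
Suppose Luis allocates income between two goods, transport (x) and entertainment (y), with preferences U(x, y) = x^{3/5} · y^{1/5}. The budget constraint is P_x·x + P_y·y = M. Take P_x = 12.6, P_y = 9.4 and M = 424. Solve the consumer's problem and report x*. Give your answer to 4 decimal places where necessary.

x* = 25.2381

The MRS is 3·y/x. Set MRS = P_x/P_y.
So 0.6·P_y·y = 0.2·P_x·x; combined with the budget, a share 0.75 of income goes to x.
Demand: x*(P_x,P_y,M) = 0.75·M/P_x and y* = 0.25·M/P_y.
At P_x=12.6, P_y=9.4, M=424: x* = 0.75·424/12.6 = 25.2381.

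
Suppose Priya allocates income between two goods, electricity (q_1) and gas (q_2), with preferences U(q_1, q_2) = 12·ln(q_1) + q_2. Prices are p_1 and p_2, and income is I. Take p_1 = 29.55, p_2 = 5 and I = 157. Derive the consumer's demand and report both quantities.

q_1* = 2.0305, q_2* = 19.4

Set MRS = p_1/p_2: (12/q_1)/1 = p_1/p_2.
So q_1*(p_1,p_2) = 12·p_2/p_1, independent of income; and q_2* = (I − 12·p_2)/p_2.
At the given prices: q_1* = 12·5/29.55 = 2.0305, and q_2* = 19.4.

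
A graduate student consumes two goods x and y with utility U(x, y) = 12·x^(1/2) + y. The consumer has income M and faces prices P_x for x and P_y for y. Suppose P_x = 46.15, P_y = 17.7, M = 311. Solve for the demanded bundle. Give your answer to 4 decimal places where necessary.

Set MRS = P_x/P_y: 6·x^(−1/2) = P_x/P_y.
Thus x* = (6·P_y/P_x)² — independent of M — with the rest of income spent on y.
Plugging in: x* = (6·17.7/46.15)² = 5.2955, y* = 3.7635.

x* = 5.2955, y* = 3.7635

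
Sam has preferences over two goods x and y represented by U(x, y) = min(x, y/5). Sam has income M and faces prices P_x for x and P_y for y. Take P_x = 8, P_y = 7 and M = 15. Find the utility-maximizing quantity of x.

Leontief preferences: the optimum is at the kink where x/1 = y/5, i.e. y = 5·x.
Budget: P_x·x + P_y·5·x = M, so (P_x + 5·P_y)·x = M.
Demand: x*(P_x,P_y,M) = M/(P_x + 5·P_y), y* = 5·M/(P_x + 5·P_y).
Here 8 + 5·7 = 43, giving x* = 0.3488.

x* = 0.3488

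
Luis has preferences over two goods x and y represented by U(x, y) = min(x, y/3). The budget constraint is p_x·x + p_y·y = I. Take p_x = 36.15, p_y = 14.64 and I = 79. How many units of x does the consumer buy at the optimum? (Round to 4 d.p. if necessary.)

Demand: x*(p_x,p_y,I) = I/(p_x + 3·p_y), y* = 3·I/(p_x + 3·p_y).
Here 36.15 + 3·14.64 = 80.07, giving x* = 0.9866.

x* = 0.9866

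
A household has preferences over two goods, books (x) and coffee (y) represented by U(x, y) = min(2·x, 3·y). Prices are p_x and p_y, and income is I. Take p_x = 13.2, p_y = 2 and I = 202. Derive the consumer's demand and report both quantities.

Leontief preferences: the optimum is at the kink where x/3 = y/2, i.e. y = (2/3)·x.
Budget: p_x·x + p_y·(2/3)·x = I, so (3·p_x + 2·p_y)·x = 3·I.
Demand: x*(p_x,p_y,I) = 3·I/(3·p_x + 2·p_y), y* = 2·I/(3·p_x + 2·p_y).
Here 3·13.2 + 2·2 = 43.6, giving x* = 13.8991 and y* = 9.2661.

x* = 13.8991, y* = 9.2661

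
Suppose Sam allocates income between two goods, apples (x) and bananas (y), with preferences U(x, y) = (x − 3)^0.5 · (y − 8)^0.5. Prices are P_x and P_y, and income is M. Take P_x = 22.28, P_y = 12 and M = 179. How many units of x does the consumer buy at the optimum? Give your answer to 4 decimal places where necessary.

MRS = (y−8)/(x−3). Tangency with P_x/P_y gives y−8 = (P_x/P_y)·(x−3).
After buying the subsistence bundle (3, 8), a share 0.5 of the remaining income goes to x: x* = 3 + 0.5·(M − 3P_x − 8P_y)/P_x.
Discretionary income = 179 − 3·22.28 − 8·12 = 16.16; x* = 3 + 0.5·16.16/22.28 = 3.3627.

x* = 3.3627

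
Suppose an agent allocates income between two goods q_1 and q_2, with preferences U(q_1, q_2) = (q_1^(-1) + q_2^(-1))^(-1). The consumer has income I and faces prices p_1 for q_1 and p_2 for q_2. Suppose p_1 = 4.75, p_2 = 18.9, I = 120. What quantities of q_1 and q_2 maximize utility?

q_1* = 8.4359, q_2* = 4.2291

MRS = MU_q_1/MU_q_2 = (q_2/q_1)^(2). Set equal to p_1/p_2.
Solve for the ratio: q_2/q_1 = [p_1/p_2]^(0.5).
With the ratio pinned down, the budget gives q_1* = I/(p_1 + p_2·(q_2/q_1)) and q_2* = (q_2/q_1)·q_1*.
Numerically q_2/q_1 = 0.501321, so q_1* = 120/(4.75 + 18.9·0.501321) = 8.4359 and q_2* = 0.501321·8.4359 = 4.2291.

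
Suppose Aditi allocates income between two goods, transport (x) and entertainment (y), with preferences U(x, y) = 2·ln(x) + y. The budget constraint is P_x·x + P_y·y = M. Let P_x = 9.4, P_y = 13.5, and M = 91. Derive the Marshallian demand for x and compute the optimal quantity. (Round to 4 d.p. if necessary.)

MU_x = 2/x, MU_y = 1. Tangency: 2/x = P_x/P_y.
So x*(P_x,P_y) = 2·P_y/P_x, independent of income; and y* = (M − 2·P_y)/P_y.
At the given prices: x* = 2·13.5/9.4 = 2.8723.

x* = 2.8723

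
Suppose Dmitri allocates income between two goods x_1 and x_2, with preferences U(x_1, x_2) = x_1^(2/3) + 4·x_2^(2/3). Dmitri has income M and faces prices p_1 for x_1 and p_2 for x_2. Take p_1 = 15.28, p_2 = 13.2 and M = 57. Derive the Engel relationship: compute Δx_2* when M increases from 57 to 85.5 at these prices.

Δx_2* = 2.1342

Substitute x_2 = (x_2/x_1)·x_1 into the budget: x_1* = M/(p_1 + p_2·(x_2/x_1)).
Numerically x_2/x_1 = 99.272336, so x_1* = 57/(15.28 + 13.2·99.272336) = 0.043 and x_2* = 99.272336·0.043 = 4.2684.
At M' = 85.5: x_2* = 6.4026. Change: 6.4026 − 4.2684 = 2.1342.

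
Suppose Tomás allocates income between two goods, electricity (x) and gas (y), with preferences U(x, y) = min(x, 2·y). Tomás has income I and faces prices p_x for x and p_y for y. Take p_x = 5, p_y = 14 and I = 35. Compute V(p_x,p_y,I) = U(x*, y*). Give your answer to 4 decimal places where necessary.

Leontief preferences: the optimum is at the kink where x/2 = y/1, i.e. y = (1/2)·x.
Budget: p_x·x + p_y·(1/2)·x = I, so (2·p_x + p_y)·x = 2·I.
Demand: x*(p_x,p_y,I) = 2·I/(2·p_x + p_y), y* = I/(2·p_x + p_y).
Here 2·5 + 14 = 24, giving x* = 2.9167 and y* = 1.4583.
Utility at the optimum: U(2.9167, 1.4583) = 2.9167.

V = 2.9167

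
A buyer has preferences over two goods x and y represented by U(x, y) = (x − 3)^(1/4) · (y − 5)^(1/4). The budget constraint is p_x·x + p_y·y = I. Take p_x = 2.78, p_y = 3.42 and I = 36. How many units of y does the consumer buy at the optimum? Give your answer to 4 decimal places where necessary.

y* = 6.5439

This is Cobb-Douglas in (x−3, y−5): tangency gives 0.25·p_y·(y−5) = 0.25·p_x·(x−3).
After buying the subsistence bundle (3, 5), a share 0.5 of the remaining income goes to x: x* = 3 + 0.5·(I − 3p_x − 5p_y)/p_x.
Discretionary income = 36 − 3·2.78 − 5·3.42 = 10.56; y* = 5 + 0.5·10.56/3.42 = 6.5439.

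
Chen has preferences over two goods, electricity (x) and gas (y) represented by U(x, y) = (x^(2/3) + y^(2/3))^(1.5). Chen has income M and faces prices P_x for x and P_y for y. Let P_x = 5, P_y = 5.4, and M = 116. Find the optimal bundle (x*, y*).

x* = 12.491, y* = 9.9158

Substitute y = (y/x)·x into the budget: x* = M/(P_x + P_y·(y/x)).
Numerically y/x = 0.793832, so x* = 116/(5 + 5.4·0.793832) = 12.491 and y* = 0.793832·12.491 = 9.9158.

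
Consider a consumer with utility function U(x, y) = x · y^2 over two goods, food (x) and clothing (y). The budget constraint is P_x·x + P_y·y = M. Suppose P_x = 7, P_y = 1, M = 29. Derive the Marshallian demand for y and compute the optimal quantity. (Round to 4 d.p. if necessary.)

y* = 19.3333

The MRS is (1/2)·y/x. Set MRS = P_x/P_y.
So P_y·y = 2·P_x·x; combined with the budget, a share 1/3 of income goes to x.
Demand: x*(P_x,P_y,M) = 1/3·M/P_x and y* = 2/3·M/P_y.
At P_x=7, P_y=1, M=29: y* = 2/3·29/1 = 19.3333.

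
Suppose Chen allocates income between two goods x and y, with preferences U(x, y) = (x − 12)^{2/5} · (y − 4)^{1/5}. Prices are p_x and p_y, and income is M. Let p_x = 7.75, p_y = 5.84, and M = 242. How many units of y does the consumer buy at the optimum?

y* = 11.1712

MRS = 2·(y−4)/(x−12). Tangency with p_x/p_y gives y−4 = (1/2)·(p_x/p_y)·(x−12).
Substituting into the budget: x* = 12 + 2/3·(M − 12·p_x − 4·p_y)/p_x, and y* = 4 + 1/3·(…)/p_y.
Discretionary income = 242 − 12·7.75 − 4·5.84 = 125.64; y* = 4 + 1/3·125.64/5.84 = 11.1712.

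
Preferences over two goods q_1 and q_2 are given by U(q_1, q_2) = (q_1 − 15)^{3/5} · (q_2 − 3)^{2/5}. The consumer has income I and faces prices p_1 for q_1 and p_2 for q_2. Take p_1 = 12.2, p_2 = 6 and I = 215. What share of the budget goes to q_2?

share on q_2 = 0.1098

Let q_1' = q_1−15, q_2' = q_2−3. MRS = (3/2)·q_2'/q_1' = p_1/p_2.
After buying the subsistence bundle (15, 3), a share 0.6 of the remaining income goes to q_1: q_1* = 15 + 0.6·(I − 15p_1 − 3p_2)/p_1.
Discretionary income = 215 − 15·12.2 − 3·6 = 14; q_1* = 15 + 0.6·14/12.2 = 15.6885; q_2* = 3 + 0.4·14/6 = 3.9333.
Expenditure on q_2: 6·3.9333 = 23.6; share = 0.1098.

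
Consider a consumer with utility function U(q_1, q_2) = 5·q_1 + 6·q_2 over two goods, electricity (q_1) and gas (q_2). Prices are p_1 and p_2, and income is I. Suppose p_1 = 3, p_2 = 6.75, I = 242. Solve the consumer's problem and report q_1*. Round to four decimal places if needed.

Perfect substitutes: compare marginal utility per dollar. 5/p_1 vs 6/p_2 → 1.6667 vs 0.8889.
q_1 gives more utility per dollar, so spend all income on q_1: q_1* = I/p_1, q_2* = 0.
Numerically: q_1* = 80.6667, q_2* = 0.

q_1* = 80.6667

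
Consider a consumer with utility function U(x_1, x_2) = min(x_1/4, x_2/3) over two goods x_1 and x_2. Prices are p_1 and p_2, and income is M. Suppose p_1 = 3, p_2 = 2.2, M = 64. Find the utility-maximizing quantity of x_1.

x_1* = 13.7634

Here 4·3 + 3·2.2 = 18.6, giving x_1* = 13.7634.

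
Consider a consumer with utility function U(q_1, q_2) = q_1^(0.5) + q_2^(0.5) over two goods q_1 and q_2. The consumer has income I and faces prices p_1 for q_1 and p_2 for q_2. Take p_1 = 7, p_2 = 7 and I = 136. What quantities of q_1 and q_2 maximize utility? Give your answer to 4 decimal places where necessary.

From the CES first-order condition, (q_2/q_1)^(0.5) = p_1/p_2.
Hence q_2/q_1 = (p_1/p_2)^(1/(0.5)), i.e. raised to the 2 power.
Substitute q_2 = (q_2/q_1)·q_1 into the budget: q_1* = I/(p_1 + p_2·(q_2/q_1)).
Numerically q_2/q_1 = 1, so q_1* = 136/(7 + 7·1) = 9.7143 and q_2* = 1·9.7143 = 9.7143.

q_1* = 9.7143, q_2* = 9.7143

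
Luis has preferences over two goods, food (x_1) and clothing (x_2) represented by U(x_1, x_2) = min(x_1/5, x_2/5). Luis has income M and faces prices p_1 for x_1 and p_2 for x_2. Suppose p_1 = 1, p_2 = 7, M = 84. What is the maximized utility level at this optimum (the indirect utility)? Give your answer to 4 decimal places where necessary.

V = 2.1

With perfect complements, no substitution: consume in ratio x_1:x_2 = 5:5.
Budget: p_1·x_1 + p_2·x_1 = M, so (5·p_1 + 5·p_2)·x_1 = 5·M.
Demand: x_1*(p_1,p_2,M) = 5·M/(5·p_1 + 5·p_2), x_2* = 5·M/(5·p_1 + 5·p_2).
Here 5·1 + 5·7 = 40, giving x_1* = 10.5 and x_2* = 10.5.
Utility at the optimum: U(10.5, 10.5) = 2.1.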